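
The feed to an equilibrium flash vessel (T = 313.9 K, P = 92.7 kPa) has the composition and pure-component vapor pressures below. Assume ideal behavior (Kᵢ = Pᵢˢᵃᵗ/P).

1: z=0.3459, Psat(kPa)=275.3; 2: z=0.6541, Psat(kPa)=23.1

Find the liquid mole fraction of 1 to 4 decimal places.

Raoult's law: Kᵢ = Pᵢˢᵃᵗ/P = Pᵢˢᵃᵗ/92.7.
  K_1 = 275.3/92.7 = 2.969795, K_2 = 23.1/92.7 = 0.249191
Material balance + equilibrium reduce to Σ zᵢ(Kᵢ−1)/(1+β(Kᵢ−1)) = 0.
g(0) = ΣzᵢKᵢ − 1 = 0.1902 and g(1) = 1 − Σzᵢ/Kᵢ = -1.7414, so a root lies in (0, 1).
Iterate (Newton) starting at β = 0.48:
  β = 0.4800: g = -0.41760, g' = -1.2559 → β = 0.1475
  β = 0.1475: g = -0.02430, g' = -1.2721 → β = 0.1284
  β = 0.1284: g = 0.00032, g' = -1.3066 → β = 0.1286
Converged at β = 0.1286.
Compositions from xᵢ = zᵢ/(1+β(Kᵢ−1)), yᵢ = Kᵢxᵢ:
  1: x = 0.2760, y = 0.8196
  2: x = 0.7240, y = 0.1804

x_1 = 0.2760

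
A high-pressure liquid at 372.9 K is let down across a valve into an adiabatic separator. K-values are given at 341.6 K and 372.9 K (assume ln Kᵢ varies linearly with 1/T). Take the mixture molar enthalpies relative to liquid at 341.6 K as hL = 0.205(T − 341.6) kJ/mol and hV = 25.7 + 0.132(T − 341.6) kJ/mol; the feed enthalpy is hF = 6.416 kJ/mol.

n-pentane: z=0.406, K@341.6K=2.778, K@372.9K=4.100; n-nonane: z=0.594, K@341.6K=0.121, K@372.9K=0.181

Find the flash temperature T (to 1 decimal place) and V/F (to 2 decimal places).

T = 350.0 K, V/F = 0.19

Adiabatic flash: solve Rachford–Rice at each trial T, then check hF = ψ·hV(T) + (1−ψ)·hL(T).
  T = 341.6 K: K = (2.778, 0.121), RR gives ψ = 0.128, H_out = 3.285 kJ/mol
  T = 372.9 K: K = (4.100, 0.181), RR gives ψ = 0.304, H_out = 13.537 kJ/mol
  T = 357.2 K: K = (3.402, 0.149), RR gives ψ = 0.230, H_out = 8.844 kJ/mol
  T = 349.4 K: K = (3.081, 0.135), RR gives ψ = 0.184, H_out = 6.217 kJ/mol
  T = 353.3 K: K = (3.239, 0.142), RR gives ψ = 0.208, H_out = 7.562 kJ/mol
  T = 351.4 K: K = (3.162, 0.138), RR gives ψ = 0.196, H_out = 6.915 kJ/mol
Linear interpolation between T = 349.4 (H_out = 6.217) and T = 351.4 (H_out = 6.915) on hF = 6.416 gives T ≈ 350.0 K, at which ψ = 0.19.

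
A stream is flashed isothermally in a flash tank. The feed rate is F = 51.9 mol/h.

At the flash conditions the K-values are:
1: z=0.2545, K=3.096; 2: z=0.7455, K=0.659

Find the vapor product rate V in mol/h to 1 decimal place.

V = 20.3 mol/h

Newton–Raphson from β = 0.5:
  β = 0.5000: g = -0.04600, g' = -0.3926 → β = 0.3828
  β = 0.3828: g = 0.00358, g' = -0.4588 → β = 0.3906
  β = 0.3906: g = 0.00002, g' = -0.4534 → β = 0.3907
Converged at β = 0.3907.
Then V = β·F = 0.3907·51.9 = 20.3 mol/h and L = F − V = 31.6 mol/h.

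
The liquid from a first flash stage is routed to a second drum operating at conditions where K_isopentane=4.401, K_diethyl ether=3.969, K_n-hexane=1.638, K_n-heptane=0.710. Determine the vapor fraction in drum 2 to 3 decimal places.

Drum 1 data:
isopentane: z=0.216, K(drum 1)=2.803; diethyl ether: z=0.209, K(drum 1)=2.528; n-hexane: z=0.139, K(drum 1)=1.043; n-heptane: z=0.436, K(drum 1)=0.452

Drum 1:
Newton–Raphson from ψ₁ = 0.58:
  ψ₁ = 0.580: g = 0.0153, g' = -0.587 → ψ₁ = 0.606
Converged at ψ₁ = 0.606.
Drum-1 compositions:
  isopentane: x = 0.103, y = 0.289
  diethyl ether: x = 0.109, y = 0.274
  n-hexane: x = 0.135, y = 0.141
  n-heptane: x = 0.653, y = 0.295
Drum-2 feed = drum-1 liquid: z₂ = (0.1032, 0.1085, 0.1355, 0.6528).
Drum 2:
Material balance + equilibrium reduce to Σ zᵢ(Kᵢ−1)/(1+ψ₂(Kᵢ−1)) = 0.
g(0) = ΣzᵢKᵢ − 1 = 0.570 and g(1) = 1 − Σzᵢ/Kᵢ = -0.053, so a root lies in (0, 1).
Newton–Raphson from ψ₂ = 0.49:
  ψ₂ = 0.490: g = 0.1081, g' = -0.433 → ψ₂ = 0.739
  ψ₂ = 0.739: g = 0.0184, g' = -0.305 → ψ₂ = 0.800
  ψ₂ = 0.800: g = 0.0005, g' = -0.287 → ψ₂ = 0.802
Converged at ψ₂ = 0.802.
  isopentane: x = 0.028, y = 0.122
  diethyl ether: x = 0.032, y = 0.127
  n-hexane: x = 0.090, y = 0.147
  n-heptane: x = 0.851, y = 0.604

V/F (drum 2) = 0.802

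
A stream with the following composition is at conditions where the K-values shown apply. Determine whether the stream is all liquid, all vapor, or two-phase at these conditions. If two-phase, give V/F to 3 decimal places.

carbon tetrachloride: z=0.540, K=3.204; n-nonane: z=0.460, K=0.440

two-phase, V/F = 0.756

ΣzᵢKᵢ = 1.933; Σzᵢ/Kᵢ = 1.214.
Both exceed 1, so a two-phase solution exists.
Material balance + equilibrium reduce to Σ zᵢ(Kᵢ−1)/(1+ψ(Kᵢ−1)) = 0.
Binary case is linear: z₁(K₁−1)(1+ψ(K₂−1)) + z₂(K₂−1)(1+ψ(K₁−1)) = 0
⇒ ψ = [z₁(K₁−1)+z₂(K₂−1)] / [−(K₁−1)(K₂−1)] = 0.9326/1.2342 = 0.756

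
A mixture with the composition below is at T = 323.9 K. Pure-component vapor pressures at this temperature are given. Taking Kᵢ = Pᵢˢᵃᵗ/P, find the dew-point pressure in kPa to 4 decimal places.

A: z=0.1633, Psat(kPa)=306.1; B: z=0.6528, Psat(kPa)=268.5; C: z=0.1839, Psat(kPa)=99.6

At the dew point ψ → 1, so Σzᵢ/Kᵢ = 1 with Kᵢ = Pᵢˢᵃᵗ/P ⇒ 1/P = Σzᵢ/Pᵢˢᵃᵗ.
1/P = 0.1633/306.1 + 0.6528/268.5 + 0.1839/99.6 = 0.0048112 ⇒ P = 207.8502 kPa

Pdew = 207.8502 kPa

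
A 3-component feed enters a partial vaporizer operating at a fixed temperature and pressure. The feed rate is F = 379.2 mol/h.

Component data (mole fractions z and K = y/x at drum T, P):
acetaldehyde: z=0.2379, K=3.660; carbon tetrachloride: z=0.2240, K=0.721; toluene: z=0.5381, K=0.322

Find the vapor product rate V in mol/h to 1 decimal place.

V = 50.9 mol/h

Rachford–Rice: g(ψ) = Σ zᵢ(Kᵢ−1)/(1+ψ(Kᵢ−1)) = 0.
Check two-phase: ΣzᵢKᵢ = 1.2055 > 1 and Σzᵢ/Kᵢ = 2.0468 > 1, so g(0) = 0.2055 > 0 and g(1) = -1.0468 < 0.
Newton iteration, ψ⁰ = 0.5:
  ψ = 0.5000: g = -0.35297, g' = -0.8997 → ψ = 0.1077
  ψ = 0.1077: g = 0.03390, g' = -1.3235 → ψ = 0.1333
  ψ = 0.1333: g = 0.00117, g' = -1.2351 → ψ = 0.1343
Converged at ψ = 0.1343.
Then V = ψ·F = 0.1343·379.2 = 50.9 mol/h and L = F − V = 328.3 mol/h.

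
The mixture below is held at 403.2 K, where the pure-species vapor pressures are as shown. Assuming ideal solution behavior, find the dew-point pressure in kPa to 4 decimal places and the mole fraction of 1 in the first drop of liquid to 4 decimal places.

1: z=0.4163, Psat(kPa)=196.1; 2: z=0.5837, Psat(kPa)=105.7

At the dew point ψ → 1, so Σzᵢ/Kᵢ = 1 with Kᵢ = Pᵢˢᵃᵗ/P ⇒ 1/P = Σzᵢ/Pᵢˢᵃᵗ.
1/P = 0.4163/196.1 + 0.5837/105.7 = 0.0076451 ⇒ P = 130.8022 kPa
xᵢ = zᵢP/Pᵢˢᵃᵗ ⇒ x_1 = 0.4163·130.8022/196.1 = 0.2777

Pdew = 130.8022 kPa, x_1 = 0.2777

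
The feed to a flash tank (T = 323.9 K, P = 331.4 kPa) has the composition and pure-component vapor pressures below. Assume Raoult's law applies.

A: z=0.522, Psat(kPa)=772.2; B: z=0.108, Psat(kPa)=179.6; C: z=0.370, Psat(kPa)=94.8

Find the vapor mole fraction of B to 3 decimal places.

y_B = 0.073

Raoult's law: Kᵢ = Pᵢˢᵃᵗ/P = Pᵢˢᵃᵗ/331.4.
  K_A = 772.2/331.4 = 2.33011, K_B = 179.6/331.4 = 0.54194, K_C = 94.8/331.4 = 0.28606
Rachford–Rice: g(ψ) = Σ zᵢ(Kᵢ−1)/(1+ψ(Kᵢ−1)) = 0.
g(0) = ΣzᵢKᵢ − 1 = 0.381 and g(1) = 1 − Σzᵢ/Kᵢ = -0.717, so a root lies in (0, 1).
Newton iteration, ψ⁰ = 0.63:
  ψ = 0.630: g = -0.1719, g' = -0.941 → ψ = 0.447
  ψ = 0.447: g = -0.0151, g' = -0.806 → ψ = 0.429
Converged at ψ = 0.429.
Compositions from xᵢ = zᵢ/(1+ψ(Kᵢ−1)), yᵢ = Kᵢxᵢ:
  A: x = 0.332, y = 0.775
  B: x = 0.134, y = 0.073
  C: x = 0.533, y = 0.153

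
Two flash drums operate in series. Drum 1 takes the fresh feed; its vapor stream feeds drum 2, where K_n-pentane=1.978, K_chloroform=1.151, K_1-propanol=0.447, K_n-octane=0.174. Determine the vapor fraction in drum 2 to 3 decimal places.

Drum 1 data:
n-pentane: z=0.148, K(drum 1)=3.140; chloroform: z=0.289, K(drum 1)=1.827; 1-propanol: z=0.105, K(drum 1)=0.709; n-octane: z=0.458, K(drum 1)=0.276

V/F (drum 2) = 0.509

Drum 1:
Newton iteration, ψ₁⁰ = 0.36:
  ψ₁ = 0.360: g = -0.1195, g' = -0.784 → ψ₁ = 0.207
  ψ₁ = 0.207: g = 0.0006, g' = -0.812 → ψ₁ = 0.208
Converged at ψ₁ = 0.208.
Drum-1 compositions:
  n-pentane: x = 0.102, y = 0.321
  chloroform: x = 0.247, y = 0.450
  1-propanol: x = 0.112, y = 0.079
  n-octane: x = 0.539, y = 0.149
Drum-2 feed = drum-1 vapor: z₂ = (0.3215, 0.4504, 0.0792, 0.1488).
Drum 2:
Newton–Raphson from ψ₂ = 0.5:
  ψ₂ = 0.500: g = 0.0044, g' = -0.489 → ψ₂ = 0.509
Converged at ψ₂ = 0.509.
  n-pentane: x = 0.215, y = 0.425
  chloroform: x = 0.418, y = 0.481
  1-propanol: x = 0.110, y = 0.049
  n-octane: x = 0.257, y = 0.045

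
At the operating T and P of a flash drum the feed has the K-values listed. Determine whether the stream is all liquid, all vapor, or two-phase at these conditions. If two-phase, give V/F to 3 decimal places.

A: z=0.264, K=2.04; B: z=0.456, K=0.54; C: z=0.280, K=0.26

all liquid

ΣzᵢKᵢ = 0.858; Σzᵢ/Kᵢ = 2.051.
Since ΣzᵢKᵢ < 1 the mixture is below its bubble point — single liquid phase.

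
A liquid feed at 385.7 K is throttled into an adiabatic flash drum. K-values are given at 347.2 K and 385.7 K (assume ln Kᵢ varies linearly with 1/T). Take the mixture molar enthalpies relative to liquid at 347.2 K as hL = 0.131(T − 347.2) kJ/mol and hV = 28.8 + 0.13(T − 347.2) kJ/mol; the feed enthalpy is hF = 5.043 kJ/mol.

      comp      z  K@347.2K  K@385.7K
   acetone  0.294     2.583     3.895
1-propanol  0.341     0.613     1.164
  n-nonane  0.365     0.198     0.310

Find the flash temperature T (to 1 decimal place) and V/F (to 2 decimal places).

Adiabatic flash: solve Rachford–Rice at each trial T, then check hF = ψ·hV(T) + (1−ψ)·hL(T).
  T = 347.2 K: K = (2.583, 0.613, 0.198), RR gives ψ = 0.041, H_out = 1.189 kJ/mol
  T = 385.7 K: K = (3.895, 1.164, 0.310), RR gives ψ = 0.518, H_out = 19.946 kJ/mol
  T = 366.4 K: K = (3.205, 0.858, 0.251), RR gives ψ = 0.285, H_out = 10.713 kJ/mol
  T = 356.8 K: K = (2.885, 0.729, 0.223), RR gives ψ = 0.166, H_out = 6.034 kJ/mol
  T = 352.0 K: K = (2.732, 0.669, 0.211), RR gives ψ = 0.105, H_out = 3.645 kJ/mol
  T = 354.4 K: K = (2.808, 0.698, 0.217), RR gives ψ = 0.136, H_out = 4.846 kJ/mol
Linear interpolation between T = 354.4 (H_out = 4.846) and T = 356.8 (H_out = 6.034) on hF = 5.043 gives T ≈ 354.8 K, at which ψ = 0.14.

T = 354.8 K, V/F = 0.14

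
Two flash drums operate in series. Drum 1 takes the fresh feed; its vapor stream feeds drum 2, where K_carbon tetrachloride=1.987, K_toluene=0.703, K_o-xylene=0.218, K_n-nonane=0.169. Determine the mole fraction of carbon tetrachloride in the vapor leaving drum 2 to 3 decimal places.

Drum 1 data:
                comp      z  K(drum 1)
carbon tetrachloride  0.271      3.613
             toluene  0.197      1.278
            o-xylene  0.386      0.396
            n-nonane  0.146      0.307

Drum 1:
Let ψ₁ = V/F and solve Σ zᵢ(Kᵢ−1)/(1+ψ₁(Kᵢ−1)) = 0.
g(0) = ΣzᵢKᵢ − 1 = 0.429 and g(1) = 1 − Σzᵢ/Kᵢ = -0.679, so a root lies in (0, 1).
Newton iteration, ψ₁⁰ = 0.5:
  ψ₁ = 0.500: g = -0.1337, g' = -0.813 → ψ₁ = 0.335
  ψ₁ = 0.335: g = 0.0033, g' = -0.879 → ψ₁ = 0.339
Converged at ψ₁ = 0.339.
Drum-1 compositions:
  carbon tetrachloride: x = 0.144, y = 0.519
  toluene: x = 0.180, y = 0.230
  o-xylene: x = 0.485, y = 0.192
  n-nonane: x = 0.191, y = 0.059
Drum-2 feed = drum-1 vapor: z₂ = (0.5191, 0.2301, 0.1922, 0.0586).
Drum 2:
Iterate (Newton) starting at ψ₂ = 0.55:
  ψ₂ = 0.550: g = -0.1031, g' = -0.741 → ψ₂ = 0.411
  ψ₂ = 0.411: g = -0.0087, g' = -0.631 → ψ₂ = 0.397
Converged at ψ₂ = 0.397.
  carbon tetrachloride: x = 0.373, y = 0.741
  toluene: x = 0.261, y = 0.183
  o-xylene: x = 0.279, y = 0.061
  n-nonane: x = 0.087, y = 0.015

y_carbon tetrachloride (drum 2) = 0.741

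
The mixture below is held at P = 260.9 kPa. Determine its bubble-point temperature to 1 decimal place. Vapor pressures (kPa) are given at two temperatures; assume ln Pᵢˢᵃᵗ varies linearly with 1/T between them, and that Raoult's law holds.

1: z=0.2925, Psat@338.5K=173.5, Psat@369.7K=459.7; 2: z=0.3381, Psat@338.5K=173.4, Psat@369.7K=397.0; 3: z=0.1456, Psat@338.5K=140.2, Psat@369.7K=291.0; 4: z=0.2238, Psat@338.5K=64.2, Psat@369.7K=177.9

T = 358.7 K

Bubble-point temperature: ΣzᵢPᵢˢᵃᵗ(T) = P. Interpolate ln Pᵢˢᵃᵗ = aᵢ + bᵢ/T.
  T = 338.5 K: ΣzᵢPᵢˢᵃᵗ = 144.16 kPa
  T = 369.7 K: ΣzᵢPᵢˢᵃᵗ = 350.87 kPa
  T = 354.1 K: ΣzᵢPᵢˢᵃᵗ = 229.09 kPa
  T = 361.9 K: ΣzᵢPᵢˢᵃᵗ = 284.74 kPa
  T = 358.0 K: ΣzᵢPᵢˢᵃᵗ = 255.69 kPa
  T = 359.9 K: ΣzᵢPᵢˢᵃᵗ = 269.53 kPa
Interpolating between 358.0 K and 359.9 K gives T ≈ 358.7 K.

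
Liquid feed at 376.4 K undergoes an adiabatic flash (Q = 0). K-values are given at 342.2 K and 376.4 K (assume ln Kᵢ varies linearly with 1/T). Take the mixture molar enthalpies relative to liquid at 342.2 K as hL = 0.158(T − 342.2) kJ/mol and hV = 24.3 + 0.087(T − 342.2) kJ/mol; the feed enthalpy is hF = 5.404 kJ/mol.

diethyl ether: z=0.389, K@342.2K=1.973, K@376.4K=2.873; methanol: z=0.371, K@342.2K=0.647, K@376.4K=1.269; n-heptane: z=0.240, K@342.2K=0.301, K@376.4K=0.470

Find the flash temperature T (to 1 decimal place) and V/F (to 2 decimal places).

Adiabatic flash: solve Rachford–Rice at each trial T, then check hF = ψ·hV(T) + (1−ψ)·hL(T).
  T = 342.2 K: K = (1.973, 0.647, 0.301), RR gives ψ = 0.160, H_out = 3.879 kJ/mol
  T = 376.4 K: K = (2.873, 1.269, 0.470), RR gives ψ = 1.000, H_out = 27.275 kJ/mol
  T = 359.3 K: K = (2.402, 0.921, 0.380), RR gives ψ = 0.661, H_out = 17.963 kJ/mol
  T = 350.8 K: K = (2.184, 0.776, 0.339), RR gives ψ = 0.412, H_out = 11.125 kJ/mol
  T = 346.5 K: K = (2.077, 0.709, 0.320), RR gives ψ = 0.286, H_out = 7.543 kJ/mol
  T = 344.4 K: K = (2.026, 0.678, 0.311), RR gives ψ = 0.224, H_out = 5.767 kJ/mol
Linear interpolation between T = 342.2 (H_out = 3.879) and T = 344.4 (H_out = 5.767) on hF = 5.404 gives T ≈ 344.0 K, at which ψ = 0.21.

T = 344.0 K, V/F = 0.21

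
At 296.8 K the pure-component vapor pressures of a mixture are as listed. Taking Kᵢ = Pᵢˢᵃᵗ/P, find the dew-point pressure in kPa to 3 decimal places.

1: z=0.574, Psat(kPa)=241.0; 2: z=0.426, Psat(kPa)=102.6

Pdew = 153.051 kPa

At the dew point ψ → 1, so Σzᵢ/Kᵢ = 1 with Kᵢ = Pᵢˢᵃᵗ/P ⇒ 1/P = Σzᵢ/Pᵢˢᵃᵗ.
1/P = 0.574/241.0 + 0.426/102.6 = 0.006534 ⇒ P = 153.051 kPa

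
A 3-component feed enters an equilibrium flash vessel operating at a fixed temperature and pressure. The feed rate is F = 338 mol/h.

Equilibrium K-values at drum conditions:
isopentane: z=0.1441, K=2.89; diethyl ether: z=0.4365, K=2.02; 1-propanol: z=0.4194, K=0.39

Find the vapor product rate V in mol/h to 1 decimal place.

Iterate (Newton) starting at V/F = 0.33:
  V/F = 0.3300: g = 0.18053, g' = -0.6941 → V/F = 0.5901
  V/F = 0.5901: g = 0.00698, g' = -0.6730 → V/F = 0.6005
  V/F = 0.6005: g = -0.00002, g' = -0.6762 → V/F = 0.6004
Converged at V/F = 0.6004.
Then V = V/F·F = 0.6004·338 = 202.9 mol/h and L = F − V = 135.1 mol/h.

V = 202.9 mol/h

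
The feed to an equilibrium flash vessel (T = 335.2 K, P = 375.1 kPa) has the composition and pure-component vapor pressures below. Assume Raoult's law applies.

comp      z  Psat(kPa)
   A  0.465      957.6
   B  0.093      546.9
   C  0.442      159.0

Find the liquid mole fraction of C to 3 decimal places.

x_C = 0.692

Raoult's law: Kᵢ = Pᵢˢᵃᵗ/P = Pᵢˢᵃᵗ/375.1.
  K_A = 957.6/375.1 = 2.55292, K_B = 546.9/375.1 = 1.45801, K_C = 159.0/375.1 = 0.42389
Newton iteration, ψ⁰ = 0.57:
  ψ = 0.570: g = 0.0377, g' = -0.653 → ψ = 0.628
  ψ = 0.628: g = -0.0001, g' = -0.659 → ψ = 0.627
Converged at ψ = 0.627.
Compositions from xᵢ = zᵢ/(1+ψ(Kᵢ−1)), yᵢ = Kᵢxᵢ:
  A: x = 0.236, y = 0.601
  B: x = 0.072, y = 0.105
  C: x = 0.692, y = 0.293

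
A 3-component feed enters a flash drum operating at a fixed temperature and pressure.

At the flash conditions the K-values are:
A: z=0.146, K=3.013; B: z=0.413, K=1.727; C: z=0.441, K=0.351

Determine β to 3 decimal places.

Material balance + equilibrium reduce to Σ zᵢ(Kᵢ−1)/(1+β(Kᵢ−1)) = 0.
Check two-phase: ΣzᵢKᵢ = 1.308 > 1 and Σzᵢ/Kᵢ = 1.544 > 1, so g(0) = 0.308 > 0 and g(1) = -0.544 < 0.
Iterate (Newton) starting at β = 0.32:
  β = 0.320: g = 0.0611, g' = -0.658 → β = 0.413
  β = 0.413: g = 0.0005, g' = -0.652 → β = 0.414
Converged at β = 0.414.

β = 0.414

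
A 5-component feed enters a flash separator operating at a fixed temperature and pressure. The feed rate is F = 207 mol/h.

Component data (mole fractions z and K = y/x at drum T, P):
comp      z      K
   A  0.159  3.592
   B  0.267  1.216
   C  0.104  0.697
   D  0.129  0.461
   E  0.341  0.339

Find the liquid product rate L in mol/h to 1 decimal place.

L = 177.5 mol/h

Material balance + equilibrium reduce to Σ zᵢ(Kᵢ−1)/(1+ψ(Kᵢ−1)) = 0.
Check two-phase: ΣzᵢKᵢ = 1.143 > 1 and Σzᵢ/Kᵢ = 1.699 > 1, so g(0) = 0.143 > 0 and g(1) = -0.699 < 0.
Newton iteration, ψ⁰ = 0.49:
  ψ = 0.490: g = -0.2312, g' = -0.626 → ψ = 0.121
  ψ = 0.121: g = 0.0182, g' = -0.861 → ψ = 0.142
Converged at ψ = 0.142.
Then V = ψ·F = 0.1423·207 = 29.5 mol/h and L = F − V = 177.5 mol/h.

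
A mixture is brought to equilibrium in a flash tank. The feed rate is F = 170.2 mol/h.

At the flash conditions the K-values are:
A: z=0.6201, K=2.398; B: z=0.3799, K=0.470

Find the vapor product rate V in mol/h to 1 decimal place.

V = 152.9 mol/h

Rachford–Rice: g(β) = Σ zᵢ(Kᵢ−1)/(1+β(Kᵢ−1)) = 0.
g(0) = ΣzᵢKᵢ − 1 = 0.6656 and g(1) = 1 − Σzᵢ/Kᵢ = -0.0669, so a root lies in (0, 1).
Binary case is linear: z₁(K₁−1)(1+β(K₂−1)) + z₂(K₂−1)(1+β(K₁−1)) = 0
⇒ β = [z₁(K₁−1)+z₂(K₂−1)] / [−(K₁−1)(K₂−1)] = 0.66555/0.74094 = 0.8983
Then V = β·F = 0.8983·170.2 = 152.9 mol/h and L = F − V = 17.3 mol/h.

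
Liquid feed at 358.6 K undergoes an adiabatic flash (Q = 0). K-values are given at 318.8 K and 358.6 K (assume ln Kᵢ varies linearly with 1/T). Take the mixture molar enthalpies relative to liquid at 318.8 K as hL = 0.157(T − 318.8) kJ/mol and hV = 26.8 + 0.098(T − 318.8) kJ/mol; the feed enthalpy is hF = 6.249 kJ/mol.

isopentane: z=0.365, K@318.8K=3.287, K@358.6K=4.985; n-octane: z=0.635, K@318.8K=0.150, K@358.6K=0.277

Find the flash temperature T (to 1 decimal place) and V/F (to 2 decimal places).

T = 326.1 K, V/F = 0.19

Adiabatic flash: solve Rachford–Rice at each trial T, then check hF = ψ·hV(T) + (1−ψ)·hL(T).
  T = 318.8 K: K = (3.287, 0.150), RR gives ψ = 0.152, H_out = 4.067 kJ/mol
  T = 358.6 K: K = (4.985, 0.277), RR gives ψ = 0.345, H_out = 14.697 kJ/mol
  T = 338.7 K: K = (4.098, 0.208), RR gives ψ = 0.256, H_out = 9.674 kJ/mol
  T = 328.8 K: K = (3.684, 0.177), RR gives ψ = 0.207, H_out = 7.000 kJ/mol
  T = 323.8 K: K = (3.483, 0.163), RR gives ψ = 0.181, H_out = 5.570 kJ/mol
  T = 326.3 K: K = (3.583, 0.170), RR gives ψ = 0.194, H_out = 6.293 kJ/mol
  T = 325.1 K: K = (3.535, 0.167), RR gives ψ = 0.188, H_out = 5.948 kJ/mol
Linear interpolation between T = 325.1 (H_out = 5.948) and T = 326.3 (H_out = 6.293) on hF = 6.249 gives T ≈ 326.1 K, at which ψ = 0.19.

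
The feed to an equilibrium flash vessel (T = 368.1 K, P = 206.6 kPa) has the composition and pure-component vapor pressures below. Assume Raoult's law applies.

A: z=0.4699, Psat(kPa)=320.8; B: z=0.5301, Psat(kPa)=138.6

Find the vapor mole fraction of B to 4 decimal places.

Raoult's law: Kᵢ = Pᵢˢᵃᵗ/P = Pᵢˢᵃᵗ/206.6.
  K_A = 320.8/206.6 = 1.552759, K_B = 138.6/206.6 = 0.670862
Rachford–Rice: g(ψ) = Σ zᵢ(Kᵢ−1)/(1+ψ(Kᵢ−1)) = 0.
g(0) = ΣzᵢKᵢ − 1 = 0.0853 and g(1) = 1 − Σzᵢ/Kᵢ = -0.0928, so a root lies in (0, 1).
Newton–Raphson from ψ = 0.5:
  ψ = 0.5000: g = -0.00535, g' = -0.1704 → ψ = 0.4686
  ψ = 0.4686: g = 0.00001, g' = -0.1709 → ψ = 0.4687
Converged at ψ = 0.4687.
Compositions from xᵢ = zᵢ/(1+ψ(Kᵢ−1)), yᵢ = Kᵢxᵢ:
  A: x = 0.3732, y = 0.5795
  B: x = 0.6268, y = 0.4205

y_B = 0.4205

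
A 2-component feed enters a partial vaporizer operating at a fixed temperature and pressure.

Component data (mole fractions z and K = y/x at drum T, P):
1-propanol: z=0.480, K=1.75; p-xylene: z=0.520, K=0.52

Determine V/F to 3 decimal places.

V/F = 0.307

Newton iteration, V/F⁰ = 0.57:
  V/F = 0.570: g = -0.0914, g' = -0.360 → V/F = 0.316
  V/F = 0.316: g = -0.0031, g' = -0.343 → V/F = 0.307
Converged at V/F = 0.307.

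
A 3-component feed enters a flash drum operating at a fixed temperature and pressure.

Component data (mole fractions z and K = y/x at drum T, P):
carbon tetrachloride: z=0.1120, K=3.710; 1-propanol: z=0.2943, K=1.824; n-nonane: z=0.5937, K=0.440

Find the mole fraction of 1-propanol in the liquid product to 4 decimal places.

Iterate (Newton) starting at ψ = 0.58:
  ψ = 0.5800: g = -0.21030, g' = -0.6242 → ψ = 0.2431
  ψ = 0.2431: g = 0.00014, g' = -0.6871 → ψ = 0.2433
Converged at ψ = 0.2433.
Compositions from xᵢ = zᵢ/(1+ψ(Kᵢ−1)), yᵢ = Kᵢxᵢ:
  carbon tetrachloride: x = 0.0675, y = 0.2504
  1-propanol: x = 0.2452, y = 0.4472
  n-nonane: x = 0.6874, y = 0.3024

x_1-propanol = 0.2452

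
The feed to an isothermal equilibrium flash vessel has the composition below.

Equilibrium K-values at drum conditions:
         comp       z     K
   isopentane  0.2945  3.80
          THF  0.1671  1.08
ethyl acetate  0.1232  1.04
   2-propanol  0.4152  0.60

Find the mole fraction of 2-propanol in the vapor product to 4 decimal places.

y_2-propanol = 0.3838

Let β = V/F and solve Σ zᵢ(Kᵢ−1)/(1+β(Kᵢ−1)) = 0.
g(0) = ΣzᵢKᵢ − 1 = 0.6768 and g(1) = 1 − Σzᵢ/Kᵢ = -0.0427, so a root lies in (0, 1).
Iterate (Newton) starting at β = 0.5:
  β = 0.5000: g = 0.15367, g' = -0.5058 → β = 0.8038
  β = 0.8038: g = 0.02623, g' = -0.3639 → β = 0.8759
  β = 0.8759: g = 0.00046, g' = -0.3522 → β = 0.8772
Converged at β = 0.8772.
Compositions from xᵢ = zᵢ/(1+β(Kᵢ−1)), yᵢ = Kᵢxᵢ:
  isopentane: x = 0.0852, y = 0.3238
  THF: x = 0.1561, y = 0.1686
  ethyl acetate: x = 0.1190, y = 0.1238
  2-propanol: x = 0.6396, y = 0.3838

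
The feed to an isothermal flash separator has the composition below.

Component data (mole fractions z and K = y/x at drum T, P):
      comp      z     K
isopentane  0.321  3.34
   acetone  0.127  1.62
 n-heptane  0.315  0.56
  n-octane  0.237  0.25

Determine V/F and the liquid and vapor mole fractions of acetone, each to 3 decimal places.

Newton–Raphson from V/F = 0.5:
  V/F = 0.500: g = -0.0558, g' = -0.843 → V/F = 0.434
Converged at V/F = 0.434.
Compositions from xᵢ = zᵢ/(1+V/F(Kᵢ−1)), yᵢ = Kᵢxᵢ:
  isopentane: x = 0.159, y = 0.532
  acetone: x = 0.100, y = 0.162
  n-heptane: x = 0.389, y = 0.218
  n-octane: x = 0.351, y = 0.088

V/F = 0.434, x_acetone = 0.100, y_acetone = 0.162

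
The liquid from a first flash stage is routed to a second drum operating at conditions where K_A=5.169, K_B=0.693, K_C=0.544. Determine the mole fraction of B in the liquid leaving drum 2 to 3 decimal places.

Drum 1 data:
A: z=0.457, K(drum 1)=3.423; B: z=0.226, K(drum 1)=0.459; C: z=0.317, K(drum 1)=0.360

x_B (drum 2) = 0.352

Drum 1:
Let ψ₁ = V/F and solve Σ zᵢ(Kᵢ−1)/(1+ψ₁(Kᵢ−1)) = 0.
Feasibility: ΣzᵢKᵢ = 1.782, Σzᵢ/Kᵢ = 1.506 — both > 1, two phases present.
Newton iteration, ψ₁⁰ = 0.5:
  ψ₁ = 0.500: g = 0.0348, g' = -0.954 → ψ₁ = 0.536
  ψ₁ = 0.536: g = 0.0003, g' = -0.940 → ψ₁ = 0.537
Converged at ψ₁ = 0.537.
Drum-1 compositions:
  A: x = 0.199, y = 0.680
  B: x = 0.318, y = 0.146
  C: x = 0.483, y = 0.174
Drum-2 feed = drum-1 liquid: z₂ = (0.1987, 0.3185, 0.4829).
Drum 2:
Material balance + equilibrium reduce to Σ zᵢ(Kᵢ−1)/(1+ψ₂(Kᵢ−1)) = 0.
g(0) = ΣzᵢKᵢ − 1 = 0.510 and g(1) = 1 − Σzᵢ/Kᵢ = -0.386, so a root lies in (0, 1).
Newton iteration, ψ₂⁰ = 0.5:
  ψ₂ = 0.500: g = -0.1322, g' = -0.573 → ψ₂ = 0.269
  ψ₂ = 0.269: g = 0.0325, g' = -0.932 → ψ₂ = 0.304
  ψ₂ = 0.304: g = 0.0016, g' = -0.843 → ψ₂ = 0.306
Converged at ψ₂ = 0.306.
  A: x = 0.087, y = 0.451
  B: x = 0.352, y = 0.244
  C: x = 0.561, y = 0.305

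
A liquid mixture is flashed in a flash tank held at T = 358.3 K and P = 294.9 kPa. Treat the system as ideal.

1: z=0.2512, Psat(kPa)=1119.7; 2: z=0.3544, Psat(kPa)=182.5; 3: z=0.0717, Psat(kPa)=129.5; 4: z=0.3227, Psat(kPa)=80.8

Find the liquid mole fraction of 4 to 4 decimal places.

Raoult's law: Kᵢ = Pᵢˢᵃᵗ/P = Pᵢˢᵃᵗ/294.9.
  K_1 = 1119.7/294.9 = 3.796880, K_2 = 182.5/294.9 = 0.618854, K_3 = 129.5/294.9 = 0.439132, K_4 = 80.8/294.9 = 0.273991
Material balance + equilibrium reduce to Σ zᵢ(Kᵢ−1)/(1+ψ(Kᵢ−1)) = 0.
Check two-phase: ΣzᵢKᵢ = 1.2930 > 1 and Σzᵢ/Kᵢ = 1.9799 > 1, so g(0) = 0.2930 > 0 and g(1) = -0.9799 < 0.
Newton iteration, ψ⁰ = 0.5:
  ψ = 0.5000: g = -0.29763, g' = -0.8829 → ψ = 0.1629
  ψ = 0.1629: g = 0.02868, g' = -1.2320 → ψ = 0.1862
  ψ = 0.1862: g = 0.00080, g' = -1.1649 → ψ = 0.1869
Converged at ψ = 0.1869.
Compositions from xᵢ = zᵢ/(1+ψ(Kᵢ−1)), yᵢ = Kᵢxᵢ:
  1: x = 0.1650, y = 0.6264
  2: x = 0.3816, y = 0.2361
  3: x = 0.0801, y = 0.0352
  4: x = 0.3734, y = 0.1023

x_4 = 0.3734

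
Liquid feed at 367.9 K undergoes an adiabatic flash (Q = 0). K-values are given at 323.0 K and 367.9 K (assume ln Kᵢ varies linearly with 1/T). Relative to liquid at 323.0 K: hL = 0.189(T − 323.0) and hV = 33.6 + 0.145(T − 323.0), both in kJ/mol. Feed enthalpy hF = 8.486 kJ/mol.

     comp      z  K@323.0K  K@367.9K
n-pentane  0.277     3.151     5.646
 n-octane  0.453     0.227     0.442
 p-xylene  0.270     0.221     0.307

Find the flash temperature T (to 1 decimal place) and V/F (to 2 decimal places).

T = 341.4 K, V/F = 0.15

Adiabatic flash: solve Rachford–Rice at each trial T, then check hF = ψ·hV(T) + (1−ψ)·hL(T).
  T = 323.0 K: K = (3.151, 0.227, 0.221), RR gives ψ = 0.021, H_out = 0.712 kJ/mol
  T = 367.9 K: K = (5.646, 0.442, 0.307), RR gives ψ = 0.298, H_out = 17.926 kJ/mol
  T = 345.4 K: K = (4.296, 0.323, 0.263), RR gives ψ = 0.177, H_out = 9.999 kJ/mol
  T = 334.2 K: K = (3.698, 0.273, 0.242), RR gives ψ = 0.107, H_out = 5.657 kJ/mol
  T = 339.8 K: K = (3.991, 0.297, 0.252), RR gives ψ = 0.143, H_out = 7.883 kJ/mol
  T = 342.6 K: K = (4.142, 0.310, 0.258), RR gives ψ = 0.160, H_out = 8.953 kJ/mol
  T = 341.2 K: K = (4.066, 0.304, 0.255), RR gives ψ = 0.152, H_out = 8.421 kJ/mol
Linear interpolation between T = 341.2 (H_out = 8.421) and T = 342.6 (H_out = 8.953) on hF = 8.486 gives T ≈ 341.4 K, at which ψ = 0.15.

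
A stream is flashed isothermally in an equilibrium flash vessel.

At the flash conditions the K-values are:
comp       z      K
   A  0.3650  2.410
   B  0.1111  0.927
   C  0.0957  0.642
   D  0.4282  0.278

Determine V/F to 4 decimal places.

Material balance + equilibrium reduce to Σ zᵢ(Kᵢ−1)/(1+V/F(Kᵢ−1)) = 0.
Feasibility: ΣzᵢKᵢ = 1.1631, Σzᵢ/Kᵢ = 1.9607 — both > 1, two phases present.
Newton iteration, V/F⁰ = 0.5:
  V/F = 0.5000: g = -0.23212, g' = -0.8151 → V/F = 0.2152
  V/F = 0.2152: g = -0.01657, g' = -0.7550 → V/F = 0.1933
  V/F = 0.1933: g = 0.00010, g' = -0.7644 → V/F = 0.1934
Converged at V/F = 0.1934.

V/F = 0.1934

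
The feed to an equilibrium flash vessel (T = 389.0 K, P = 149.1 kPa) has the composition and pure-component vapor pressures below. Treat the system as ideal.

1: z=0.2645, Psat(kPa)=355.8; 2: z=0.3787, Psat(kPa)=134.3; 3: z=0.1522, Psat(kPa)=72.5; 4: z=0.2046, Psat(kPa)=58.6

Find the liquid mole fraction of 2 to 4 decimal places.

x_2 = 0.3881

Raoult's law: Kᵢ = Pᵢˢᵃᵗ/P = Pᵢˢᵃᵗ/149.1.
  K_1 = 355.8/149.1 = 2.386318, K_2 = 134.3/149.1 = 0.900738, K_3 = 72.5/149.1 = 0.486251, K_4 = 58.6/149.1 = 0.393025
Material balance + equilibrium reduce to Σ zᵢ(Kᵢ−1)/(1+ψ(Kᵢ−1)) = 0.
g(0) = ΣzᵢKᵢ − 1 = 0.1267 and g(1) = 1 − Σzᵢ/Kᵢ = -0.3649, so a root lies in (0, 1).
Iterate (Newton) starting at ψ = 0.42:
  ψ = 0.4200: g = -0.07387, g' = -0.4082 → ψ = 0.2391
  ψ = 0.2391: g = 0.00250, g' = -0.4460 → ψ = 0.2447
Converged at ψ = 0.2447.
Compositions from xᵢ = zᵢ/(1+ψ(Kᵢ−1)), yᵢ = Kᵢxᵢ:
  1: x = 0.1975, y = 0.4713
  2: x = 0.3881, y = 0.3496
  3: x = 0.1741, y = 0.0846
  4: x = 0.2403, y = 0.0944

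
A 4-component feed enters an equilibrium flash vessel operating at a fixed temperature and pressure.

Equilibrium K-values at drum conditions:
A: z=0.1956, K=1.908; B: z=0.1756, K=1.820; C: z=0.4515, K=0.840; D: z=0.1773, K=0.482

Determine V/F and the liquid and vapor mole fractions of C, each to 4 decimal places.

Iterate (Newton) starting at V/F = 0.5:
  V/F = 0.5000: g = 0.02181, g' = -0.2360 → V/F = 0.5924
  V/F = 0.5924: g = 0.00009, g' = -0.2348 → V/F = 0.5928
Converged at V/F = 0.5928.
Compositions from xᵢ = zᵢ/(1+V/F(Kᵢ−1)), yᵢ = Kᵢxᵢ:
  A: x = 0.1272, y = 0.2426
  B: x = 0.1182, y = 0.2151
  C: x = 0.4988, y = 0.4190
  D: x = 0.2559, y = 0.1233

V/F = 0.5928, x_C = 0.4988, y_C = 0.4190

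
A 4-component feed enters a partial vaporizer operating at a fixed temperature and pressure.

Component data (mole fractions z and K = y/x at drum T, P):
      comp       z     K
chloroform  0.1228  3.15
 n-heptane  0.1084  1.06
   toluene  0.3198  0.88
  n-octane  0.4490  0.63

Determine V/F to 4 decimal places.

Rachford–Rice: g(V/F) = Σ zᵢ(Kᵢ−1)/(1+V/F(Kᵢ−1)) = 0.
Feasibility: ΣzᵢKᵢ = 1.0660, Σzᵢ/Kᵢ = 1.2174 — both > 1, two phases present.
Newton iteration, V/F⁰ = 0.6:
  V/F = 0.6000: g = -0.13332, g' = -0.2155 → V/F = 0.0000
  V/F = 0.0000: g = 0.06602, g' = -0.6341 → V/F = 0.1041
  V/F = 0.1041: g = 0.01055, g' = -0.4506 → V/F = 0.1275
  V/F = 0.1275: g = 0.00034, g' = -0.4225 → V/F = 0.1283
Converged at V/F = 0.1283.

V/F = 0.1283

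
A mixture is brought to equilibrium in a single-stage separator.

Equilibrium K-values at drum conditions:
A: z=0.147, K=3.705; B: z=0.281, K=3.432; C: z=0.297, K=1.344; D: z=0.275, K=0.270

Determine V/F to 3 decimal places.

V/F = 0.760

Material balance + equilibrium reduce to Σ zᵢ(Kᵢ−1)/(1+V/F(Kᵢ−1)) = 0.
Feasibility: ΣzᵢKᵢ = 1.982, Σzᵢ/Kᵢ = 1.361 — both > 1, two phases present.
Newton–Raphson from V/F = 0.6:
  V/F = 0.600: g = 0.1570, g' = -0.919 → V/F = 0.771
  V/F = 0.771: g = -0.0116, g' = -1.102 → V/F = 0.760
Converged at V/F = 0.760.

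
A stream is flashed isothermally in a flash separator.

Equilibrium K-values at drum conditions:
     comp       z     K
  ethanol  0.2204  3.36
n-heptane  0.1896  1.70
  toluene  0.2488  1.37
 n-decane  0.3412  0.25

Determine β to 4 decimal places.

Iterate (Newton) starting at β = 0.5:
  β = 0.5000: g = 0.00515, g' = -0.8249 → β = 0.5062
Converged at β = 0.5062.

β = 0.5062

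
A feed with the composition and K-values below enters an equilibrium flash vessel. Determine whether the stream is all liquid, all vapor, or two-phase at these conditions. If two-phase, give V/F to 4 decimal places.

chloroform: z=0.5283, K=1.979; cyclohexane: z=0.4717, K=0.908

ΣzᵢKᵢ = 1.4738; Σzᵢ/Kᵢ = 0.7864.
Since Σzᵢ/Kᵢ < 1 the mixture is above its dew point — single vapor phase.

all vapor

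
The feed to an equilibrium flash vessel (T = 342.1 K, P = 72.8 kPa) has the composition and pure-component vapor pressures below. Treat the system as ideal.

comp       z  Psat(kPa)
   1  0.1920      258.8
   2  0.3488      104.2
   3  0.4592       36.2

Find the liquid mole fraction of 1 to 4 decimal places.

Raoult's law: Kᵢ = Pᵢˢᵃᵗ/P = Pᵢˢᵃᵗ/72.8.
  K_1 = 258.8/72.8 = 3.554945, K_2 = 104.2/72.8 = 1.431319, K_3 = 36.2/72.8 = 0.497253
Newton–Raphson from V/F = 0.5:
  V/F = 0.5000: g = 0.03077, g' = -0.4926 → V/F = 0.5625
  V/F = 0.5625: g = 0.00048, g' = -0.4787 → V/F = 0.5635
Converged at V/F = 0.5635.
Compositions from xᵢ = zᵢ/(1+V/F(Kᵢ−1)), yᵢ = Kᵢxᵢ:
  1: x = 0.0787, y = 0.2798
  2: x = 0.2806, y = 0.4016
  3: x = 0.6407, y = 0.3186

x_1 = 0.0787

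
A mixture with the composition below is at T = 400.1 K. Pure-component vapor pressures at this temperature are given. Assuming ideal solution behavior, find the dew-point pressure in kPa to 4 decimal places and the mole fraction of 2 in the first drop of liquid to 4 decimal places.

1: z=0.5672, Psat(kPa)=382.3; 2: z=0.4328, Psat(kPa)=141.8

At the dew point ψ → 1, so Σzᵢ/Kᵢ = 1 with Kᵢ = Pᵢˢᵃᵗ/P ⇒ 1/P = Σzᵢ/Pᵢˢᵃᵗ.
1/P = 0.5672/382.3 + 0.4328/141.8 = 0.0045358 ⇒ P = 220.4664 kPa
xᵢ = zᵢP/Pᵢˢᵃᵗ ⇒ x_2 = 0.4328·220.4664/141.8 = 0.6729

Pdew = 220.4664 kPa, x_2 = 0.6729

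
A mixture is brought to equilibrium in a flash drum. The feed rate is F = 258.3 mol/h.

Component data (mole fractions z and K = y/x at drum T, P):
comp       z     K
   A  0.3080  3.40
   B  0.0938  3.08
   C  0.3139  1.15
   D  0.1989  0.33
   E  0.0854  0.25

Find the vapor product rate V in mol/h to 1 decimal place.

Material balance + equilibrium reduce to Σ zᵢ(Kᵢ−1)/(1+β(Kᵢ−1)) = 0.
Feasibility: ΣzᵢKᵢ = 1.7841, Σzᵢ/Kᵢ = 1.3383 — both > 1, two phases present.
Newton iteration, β⁰ = 0.5:
  β = 0.5000: g = 0.17256, g' = -0.7950 → β = 0.7170
  β = 0.7170: g = -0.00256, g' = -0.8664 → β = 0.7141
Converged at β = 0.7141.
Then V = β·F = 0.7141·258.3 = 184.4 mol/h and L = F − V = 73.9 mol/h.

V = 184.4 mol/h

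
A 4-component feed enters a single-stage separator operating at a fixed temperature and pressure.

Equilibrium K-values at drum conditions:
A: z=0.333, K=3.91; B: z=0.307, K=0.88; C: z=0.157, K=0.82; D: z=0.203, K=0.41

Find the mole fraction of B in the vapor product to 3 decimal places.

y_B = 0.298

Let β = V/F and solve Σ zᵢ(Kᵢ−1)/(1+β(Kᵢ−1)) = 0.
Feasibility: ΣzᵢKᵢ = 1.784, Σzᵢ/Kᵢ = 1.121 — both > 1, two phases present.
Newton–Raphson from β = 0.64:
  β = 0.640: g = 0.0743, g' = -0.538 → β = 0.778
  β = 0.778: g = 0.0020, g' = -0.518 → β = 0.782
Converged at β = 0.782.
Compositions from xᵢ = zᵢ/(1+β(Kᵢ−1)), yᵢ = Kᵢxᵢ:
  A: x = 0.102, y = 0.398
  B: x = 0.339, y = 0.298
  C: x = 0.183, y = 0.150
  D: x = 0.377, y = 0.154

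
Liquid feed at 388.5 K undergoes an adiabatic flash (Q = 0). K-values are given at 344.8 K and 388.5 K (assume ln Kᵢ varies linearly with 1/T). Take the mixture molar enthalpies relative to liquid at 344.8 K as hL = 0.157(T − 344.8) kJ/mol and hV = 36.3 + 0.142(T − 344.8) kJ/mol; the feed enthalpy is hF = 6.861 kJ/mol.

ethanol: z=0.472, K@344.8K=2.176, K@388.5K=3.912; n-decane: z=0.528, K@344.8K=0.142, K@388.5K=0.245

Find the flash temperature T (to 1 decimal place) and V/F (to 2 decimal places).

Adiabatic flash: solve Rachford–Rice at each trial T, then check hF = ψ·hV(T) + (1−ψ)·hL(T).
  T = 344.8 K: K = (2.176, 0.142), RR gives ψ = 0.101, H_out = 3.671 kJ/mol
  T = 388.5 K: K = (3.912, 0.245), RR gives ψ = 0.444, H_out = 22.682 kJ/mol
  T = 366.6 K: K = (2.967, 0.189), RR gives ψ = 0.314, H_out = 14.715 kJ/mol
  T = 355.7 K: K = (2.553, 0.165), RR gives ψ = 0.225, H_out = 9.846 kJ/mol
  T = 350.2 K: K = (2.358, 0.153), RR gives ψ = 0.169, H_out = 6.952 kJ/mol
  T = 347.5 K: K = (2.266, 0.147), RR gives ψ = 0.137, H_out = 5.376 kJ/mol
  T = 348.9 K: K = (2.314, 0.150), RR gives ψ = 0.154, H_out = 6.207 kJ/mol
Linear interpolation between T = 348.9 (H_out = 6.207) and T = 350.2 (H_out = 6.952) on hF = 6.861 gives T ≈ 350.0 K, at which ψ = 0.17.

T = 350.0 K, V/F = 0.17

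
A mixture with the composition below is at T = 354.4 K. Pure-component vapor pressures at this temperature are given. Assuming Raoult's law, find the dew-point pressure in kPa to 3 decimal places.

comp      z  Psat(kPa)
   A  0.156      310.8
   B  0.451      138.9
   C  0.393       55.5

At the dew point ψ → 1, so Σzᵢ/Kᵢ = 1 with Kᵢ = Pᵢˢᵃᵗ/P ⇒ 1/P = Σzᵢ/Pᵢˢᵃᵗ.
1/P = 0.156/310.8 + 0.451/138.9 + 0.393/55.5 = 0.010830 ⇒ P = 92.337 kPa

Pdew = 92.337 kPa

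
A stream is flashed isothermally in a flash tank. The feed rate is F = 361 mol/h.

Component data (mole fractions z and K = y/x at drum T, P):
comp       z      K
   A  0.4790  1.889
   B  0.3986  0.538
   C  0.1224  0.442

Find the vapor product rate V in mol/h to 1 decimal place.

Rachford–Rice: g(V/F) = Σ zᵢ(Kᵢ−1)/(1+V/F(Kᵢ−1)) = 0.
Check two-phase: ΣzᵢKᵢ = 1.1734 > 1 and Σzᵢ/Kᵢ = 1.2714 > 1, so g(0) = 0.1734 > 0 and g(1) = -0.2714 < 0.
Iterate (Newton) starting at V/F = 0.5:
  V/F = 0.5000: g = -0.03940, g' = -0.3986 → V/F = 0.4011
  V/F = 0.4011: g = -0.00015, g' = -0.3971 → V/F = 0.4008
Converged at V/F = 0.4008.
Then V = V/F·F = 0.4008·361 = 144.7 mol/h and L = F − V = 216.3 mol/h.

V = 144.7 mol/h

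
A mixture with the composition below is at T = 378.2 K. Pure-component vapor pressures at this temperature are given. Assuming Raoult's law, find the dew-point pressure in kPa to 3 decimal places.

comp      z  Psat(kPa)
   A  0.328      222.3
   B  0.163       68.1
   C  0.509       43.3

Pdew = 64.003 kPa

At the dew point ψ → 1, so Σzᵢ/Kᵢ = 1 with Kᵢ = Pᵢˢᵃᵗ/P ⇒ 1/P = Σzᵢ/Pᵢˢᵃᵗ.
1/P = 0.328/222.3 + 0.163/68.1 + 0.509/43.3 = 0.015624 ⇒ P = 64.003 kPa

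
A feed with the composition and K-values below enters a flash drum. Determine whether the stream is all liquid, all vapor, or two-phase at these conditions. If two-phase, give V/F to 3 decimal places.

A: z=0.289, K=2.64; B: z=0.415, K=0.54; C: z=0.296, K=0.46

two-phase, V/F = 0.152

ΣzᵢKᵢ = 1.123; Σzᵢ/Kᵢ = 1.521.
Both exceed 1, so a two-phase solution exists.
Rachford–Rice: g(ψ) = Σ zᵢ(Kᵢ−1)/(1+ψ(Kᵢ−1)) = 0.
Newton–Raphson from ψ = 0.5:
  ψ = 0.500: g = -0.2065, g' = -0.545 → ψ = 0.121
  ψ = 0.121: g = 0.0223, g' = -0.738 → ψ = 0.151
  ψ = 0.151: g = 0.0006, g' = -0.703 → ψ = 0.152
Converged at ψ = 0.152.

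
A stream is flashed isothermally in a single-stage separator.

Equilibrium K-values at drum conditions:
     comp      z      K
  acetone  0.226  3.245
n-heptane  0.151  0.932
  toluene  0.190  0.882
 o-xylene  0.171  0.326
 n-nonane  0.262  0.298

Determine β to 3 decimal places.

β = 0.164

Let β = V/F and solve Σ zᵢ(Kᵢ−1)/(1+β(Kᵢ−1)) = 0.
g(0) = ΣzᵢKᵢ − 1 = 0.176 and g(1) = 1 − Σzᵢ/Kᵢ = -0.851, so a root lies in (0, 1).
Iterate (Newton) starting at β = 0.5:
  β = 0.500: g = -0.2526, g' = -0.740 → β = 0.159
  β = 0.159: g = 0.0050, g' = -0.884 → β = 0.164
Converged at β = 0.164.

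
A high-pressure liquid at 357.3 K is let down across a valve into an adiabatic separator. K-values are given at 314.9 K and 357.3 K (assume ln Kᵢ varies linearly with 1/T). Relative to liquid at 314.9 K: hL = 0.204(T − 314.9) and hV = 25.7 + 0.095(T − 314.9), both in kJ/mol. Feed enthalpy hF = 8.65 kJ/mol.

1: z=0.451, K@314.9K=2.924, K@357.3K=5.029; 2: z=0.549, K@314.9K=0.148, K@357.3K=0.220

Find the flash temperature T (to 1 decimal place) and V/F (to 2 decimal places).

T = 321.9 K, V/F = 0.29

Adiabatic flash: solve Rachford–Rice at each trial T, then check hF = ψ·hV(T) + (1−ψ)·hL(T).
  T = 314.9 K: K = (2.924, 0.148), RR gives ψ = 0.244, H_out = 6.271 kJ/mol
  T = 357.3 K: K = (5.029, 0.220), RR gives ψ = 0.442, H_out = 17.965 kJ/mol
  T = 336.1 K: K = (3.901, 0.183), RR gives ψ = 0.363, H_out = 12.805 kJ/mol
  T = 325.5 K: K = (3.393, 0.165), RR gives ψ = 0.311, H_out = 9.789 kJ/mol
  T = 320.2 K: K = (3.154, 0.156), RR gives ψ = 0.280, H_out = 8.108 kJ/mol
  T = 322.9 K: K = (3.275, 0.161), RR gives ψ = 0.296, H_out = 8.982 kJ/mol
  T = 321.5 K: K = (3.212, 0.159), RR gives ψ = 0.288, H_out = 8.534 kJ/mol
Linear interpolation between T = 321.5 (H_out = 8.534) and T = 322.9 (H_out = 8.982) on hF = 8.65 gives T ≈ 321.9 K, at which ψ = 0.29.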